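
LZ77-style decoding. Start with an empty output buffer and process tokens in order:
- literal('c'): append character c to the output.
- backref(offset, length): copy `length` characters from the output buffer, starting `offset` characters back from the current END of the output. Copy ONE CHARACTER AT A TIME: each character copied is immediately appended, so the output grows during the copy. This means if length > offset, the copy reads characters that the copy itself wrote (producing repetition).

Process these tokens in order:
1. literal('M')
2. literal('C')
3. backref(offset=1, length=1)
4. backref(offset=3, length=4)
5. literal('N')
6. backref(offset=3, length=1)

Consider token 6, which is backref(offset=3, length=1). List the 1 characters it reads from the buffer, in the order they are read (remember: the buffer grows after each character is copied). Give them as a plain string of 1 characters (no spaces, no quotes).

Token 1: literal('M'). Output: "M"
Token 2: literal('C'). Output: "MC"
Token 3: backref(off=1, len=1). Copied 'C' from pos 1. Output: "MCC"
Token 4: backref(off=3, len=4) (overlapping!). Copied 'MCCM' from pos 0. Output: "MCCMCCM"
Token 5: literal('N'). Output: "MCCMCCMN"
Token 6: backref(off=3, len=1). Buffer before: "MCCMCCMN" (len 8)
  byte 1: read out[5]='C', append. Buffer now: "MCCMCCMNC"

Answer: C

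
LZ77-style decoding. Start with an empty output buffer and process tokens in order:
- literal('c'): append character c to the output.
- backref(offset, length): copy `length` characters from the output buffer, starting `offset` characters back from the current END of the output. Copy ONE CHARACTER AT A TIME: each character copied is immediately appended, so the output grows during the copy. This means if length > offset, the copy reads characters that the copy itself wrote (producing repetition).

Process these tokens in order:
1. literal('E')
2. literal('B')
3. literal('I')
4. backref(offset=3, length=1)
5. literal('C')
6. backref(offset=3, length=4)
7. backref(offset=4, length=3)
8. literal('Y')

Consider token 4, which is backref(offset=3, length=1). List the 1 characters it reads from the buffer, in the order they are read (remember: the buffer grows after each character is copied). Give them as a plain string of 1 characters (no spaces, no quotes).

Answer: E

Derivation:
Token 1: literal('E'). Output: "E"
Token 2: literal('B'). Output: "EB"
Token 3: literal('I'). Output: "EBI"
Token 4: backref(off=3, len=1). Buffer before: "EBI" (len 3)
  byte 1: read out[0]='E', append. Buffer now: "EBIE"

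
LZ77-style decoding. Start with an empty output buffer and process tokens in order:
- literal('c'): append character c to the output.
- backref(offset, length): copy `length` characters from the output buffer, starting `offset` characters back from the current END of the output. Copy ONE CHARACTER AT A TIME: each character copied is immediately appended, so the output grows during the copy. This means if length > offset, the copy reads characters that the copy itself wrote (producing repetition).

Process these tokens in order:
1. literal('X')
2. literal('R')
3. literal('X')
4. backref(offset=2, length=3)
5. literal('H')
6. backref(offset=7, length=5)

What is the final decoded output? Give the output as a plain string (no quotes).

Answer: XRXRXRHXRXRX

Derivation:
Token 1: literal('X'). Output: "X"
Token 2: literal('R'). Output: "XR"
Token 3: literal('X'). Output: "XRX"
Token 4: backref(off=2, len=3) (overlapping!). Copied 'RXR' from pos 1. Output: "XRXRXR"
Token 5: literal('H'). Output: "XRXRXRH"
Token 6: backref(off=7, len=5). Copied 'XRXRX' from pos 0. Output: "XRXRXRHXRXRX"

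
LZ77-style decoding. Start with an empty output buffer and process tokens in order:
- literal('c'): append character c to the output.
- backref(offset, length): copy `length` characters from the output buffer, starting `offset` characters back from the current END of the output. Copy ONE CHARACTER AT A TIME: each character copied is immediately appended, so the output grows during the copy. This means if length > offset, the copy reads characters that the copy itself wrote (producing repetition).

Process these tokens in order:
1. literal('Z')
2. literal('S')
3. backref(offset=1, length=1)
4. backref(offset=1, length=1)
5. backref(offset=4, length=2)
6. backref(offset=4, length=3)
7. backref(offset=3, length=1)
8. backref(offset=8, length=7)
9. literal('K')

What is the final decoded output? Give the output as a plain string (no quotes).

Token 1: literal('Z'). Output: "Z"
Token 2: literal('S'). Output: "ZS"
Token 3: backref(off=1, len=1). Copied 'S' from pos 1. Output: "ZSS"
Token 4: backref(off=1, len=1). Copied 'S' from pos 2. Output: "ZSSS"
Token 5: backref(off=4, len=2). Copied 'ZS' from pos 0. Output: "ZSSSZS"
Token 6: backref(off=4, len=3). Copied 'SSZ' from pos 2. Output: "ZSSSZSSSZ"
Token 7: backref(off=3, len=1). Copied 'S' from pos 6. Output: "ZSSSZSSSZS"
Token 8: backref(off=8, len=7). Copied 'SSZSSSZ' from pos 2. Output: "ZSSSZSSSZSSSZSSSZ"
Token 9: literal('K'). Output: "ZSSSZSSSZSSSZSSSZK"

Answer: ZSSSZSSSZSSSZSSSZK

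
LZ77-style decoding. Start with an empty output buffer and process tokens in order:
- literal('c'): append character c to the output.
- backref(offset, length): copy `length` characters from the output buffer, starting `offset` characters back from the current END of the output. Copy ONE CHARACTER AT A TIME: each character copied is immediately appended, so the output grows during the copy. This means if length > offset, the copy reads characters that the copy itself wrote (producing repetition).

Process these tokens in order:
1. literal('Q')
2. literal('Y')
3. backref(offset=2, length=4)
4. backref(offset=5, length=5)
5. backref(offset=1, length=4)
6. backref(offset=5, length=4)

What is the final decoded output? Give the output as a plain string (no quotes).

Answer: QYQYQYYQYQYYYYYYYYY

Derivation:
Token 1: literal('Q'). Output: "Q"
Token 2: literal('Y'). Output: "QY"
Token 3: backref(off=2, len=4) (overlapping!). Copied 'QYQY' from pos 0. Output: "QYQYQY"
Token 4: backref(off=5, len=5). Copied 'YQYQY' from pos 1. Output: "QYQYQYYQYQY"
Token 5: backref(off=1, len=4) (overlapping!). Copied 'YYYY' from pos 10. Output: "QYQYQYYQYQYYYYY"
Token 6: backref(off=5, len=4). Copied 'YYYY' from pos 10. Output: "QYQYQYYQYQYYYYYYYYY"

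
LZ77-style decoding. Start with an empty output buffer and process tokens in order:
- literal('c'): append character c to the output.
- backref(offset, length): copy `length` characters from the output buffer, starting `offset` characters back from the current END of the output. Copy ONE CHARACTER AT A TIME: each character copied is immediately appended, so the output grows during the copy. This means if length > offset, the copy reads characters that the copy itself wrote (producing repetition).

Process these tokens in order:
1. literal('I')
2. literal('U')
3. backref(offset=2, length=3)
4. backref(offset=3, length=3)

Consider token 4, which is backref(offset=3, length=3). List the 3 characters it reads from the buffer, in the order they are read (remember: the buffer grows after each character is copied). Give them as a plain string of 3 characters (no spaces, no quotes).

Answer: IUI

Derivation:
Token 1: literal('I'). Output: "I"
Token 2: literal('U'). Output: "IU"
Token 3: backref(off=2, len=3) (overlapping!). Copied 'IUI' from pos 0. Output: "IUIUI"
Token 4: backref(off=3, len=3). Buffer before: "IUIUI" (len 5)
  byte 1: read out[2]='I', append. Buffer now: "IUIUII"
  byte 2: read out[3]='U', append. Buffer now: "IUIUIIU"
  byte 3: read out[4]='I', append. Buffer now: "IUIUIIUI"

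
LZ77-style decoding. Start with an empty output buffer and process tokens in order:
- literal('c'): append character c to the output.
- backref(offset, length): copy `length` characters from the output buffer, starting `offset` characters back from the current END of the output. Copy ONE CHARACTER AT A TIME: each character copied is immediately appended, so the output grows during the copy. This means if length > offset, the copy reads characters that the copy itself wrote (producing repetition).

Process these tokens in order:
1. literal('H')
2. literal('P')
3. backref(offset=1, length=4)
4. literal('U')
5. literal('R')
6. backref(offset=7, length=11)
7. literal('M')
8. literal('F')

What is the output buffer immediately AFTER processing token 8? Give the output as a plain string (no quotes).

Answer: HPPPPPURPPPPPURPPPPMF

Derivation:
Token 1: literal('H'). Output: "H"
Token 2: literal('P'). Output: "HP"
Token 3: backref(off=1, len=4) (overlapping!). Copied 'PPPP' from pos 1. Output: "HPPPPP"
Token 4: literal('U'). Output: "HPPPPPU"
Token 5: literal('R'). Output: "HPPPPPUR"
Token 6: backref(off=7, len=11) (overlapping!). Copied 'PPPPPURPPPP' from pos 1. Output: "HPPPPPURPPPPPURPPPP"
Token 7: literal('M'). Output: "HPPPPPURPPPPPURPPPPM"
Token 8: literal('F'). Output: "HPPPPPURPPPPPURPPPPMF"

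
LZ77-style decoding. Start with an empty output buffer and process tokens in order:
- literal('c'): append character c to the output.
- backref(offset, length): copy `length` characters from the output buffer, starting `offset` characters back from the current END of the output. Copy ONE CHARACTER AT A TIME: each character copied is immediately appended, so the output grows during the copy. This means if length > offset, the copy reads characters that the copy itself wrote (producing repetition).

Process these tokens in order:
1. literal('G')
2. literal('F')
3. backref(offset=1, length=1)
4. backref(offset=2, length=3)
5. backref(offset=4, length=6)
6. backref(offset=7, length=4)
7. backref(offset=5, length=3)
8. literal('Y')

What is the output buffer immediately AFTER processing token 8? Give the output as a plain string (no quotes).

Answer: GFFFFFFFFFFFFFFFFFFY

Derivation:
Token 1: literal('G'). Output: "G"
Token 2: literal('F'). Output: "GF"
Token 3: backref(off=1, len=1). Copied 'F' from pos 1. Output: "GFF"
Token 4: backref(off=2, len=3) (overlapping!). Copied 'FFF' from pos 1. Output: "GFFFFF"
Token 5: backref(off=4, len=6) (overlapping!). Copied 'FFFFFF' from pos 2. Output: "GFFFFFFFFFFF"
Token 6: backref(off=7, len=4). Copied 'FFFF' from pos 5. Output: "GFFFFFFFFFFFFFFF"
Token 7: backref(off=5, len=3). Copied 'FFF' from pos 11. Output: "GFFFFFFFFFFFFFFFFFF"
Token 8: literal('Y'). Output: "GFFFFFFFFFFFFFFFFFFY"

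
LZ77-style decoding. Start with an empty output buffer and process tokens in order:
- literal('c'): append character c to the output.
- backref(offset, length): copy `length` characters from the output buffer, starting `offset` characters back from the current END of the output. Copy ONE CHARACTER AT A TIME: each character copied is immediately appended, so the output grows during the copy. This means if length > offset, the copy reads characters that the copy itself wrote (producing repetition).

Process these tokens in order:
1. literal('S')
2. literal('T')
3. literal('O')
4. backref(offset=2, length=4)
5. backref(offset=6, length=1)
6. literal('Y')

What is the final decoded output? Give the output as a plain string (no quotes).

Answer: STOTOTOTY

Derivation:
Token 1: literal('S'). Output: "S"
Token 2: literal('T'). Output: "ST"
Token 3: literal('O'). Output: "STO"
Token 4: backref(off=2, len=4) (overlapping!). Copied 'TOTO' from pos 1. Output: "STOTOTO"
Token 5: backref(off=6, len=1). Copied 'T' from pos 1. Output: "STOTOTOT"
Token 6: literal('Y'). Output: "STOTOTOTY"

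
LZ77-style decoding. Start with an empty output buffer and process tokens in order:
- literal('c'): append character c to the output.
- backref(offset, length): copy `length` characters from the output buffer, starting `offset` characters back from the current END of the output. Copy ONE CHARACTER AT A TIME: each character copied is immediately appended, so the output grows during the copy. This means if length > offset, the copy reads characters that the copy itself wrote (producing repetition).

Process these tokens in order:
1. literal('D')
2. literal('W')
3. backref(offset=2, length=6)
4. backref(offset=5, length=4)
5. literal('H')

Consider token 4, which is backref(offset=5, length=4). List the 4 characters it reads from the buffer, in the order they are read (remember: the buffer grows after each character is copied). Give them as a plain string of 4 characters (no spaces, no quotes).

Token 1: literal('D'). Output: "D"
Token 2: literal('W'). Output: "DW"
Token 3: backref(off=2, len=6) (overlapping!). Copied 'DWDWDW' from pos 0. Output: "DWDWDWDW"
Token 4: backref(off=5, len=4). Buffer before: "DWDWDWDW" (len 8)
  byte 1: read out[3]='W', append. Buffer now: "DWDWDWDWW"
  byte 2: read out[4]='D', append. Buffer now: "DWDWDWDWWD"
  byte 3: read out[5]='W', append. Buffer now: "DWDWDWDWWDW"
  byte 4: read out[6]='D', append. Buffer now: "DWDWDWDWWDWD"

Answer: WDWD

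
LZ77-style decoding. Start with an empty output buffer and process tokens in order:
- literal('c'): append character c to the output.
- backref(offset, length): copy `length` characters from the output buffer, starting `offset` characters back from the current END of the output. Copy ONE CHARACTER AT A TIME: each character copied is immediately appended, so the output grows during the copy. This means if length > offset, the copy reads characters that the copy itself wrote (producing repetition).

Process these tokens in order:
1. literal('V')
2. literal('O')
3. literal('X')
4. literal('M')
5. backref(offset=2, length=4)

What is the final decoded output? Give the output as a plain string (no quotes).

Token 1: literal('V'). Output: "V"
Token 2: literal('O'). Output: "VO"
Token 3: literal('X'). Output: "VOX"
Token 4: literal('M'). Output: "VOXM"
Token 5: backref(off=2, len=4) (overlapping!). Copied 'XMXM' from pos 2. Output: "VOXMXMXM"

Answer: VOXMXMXM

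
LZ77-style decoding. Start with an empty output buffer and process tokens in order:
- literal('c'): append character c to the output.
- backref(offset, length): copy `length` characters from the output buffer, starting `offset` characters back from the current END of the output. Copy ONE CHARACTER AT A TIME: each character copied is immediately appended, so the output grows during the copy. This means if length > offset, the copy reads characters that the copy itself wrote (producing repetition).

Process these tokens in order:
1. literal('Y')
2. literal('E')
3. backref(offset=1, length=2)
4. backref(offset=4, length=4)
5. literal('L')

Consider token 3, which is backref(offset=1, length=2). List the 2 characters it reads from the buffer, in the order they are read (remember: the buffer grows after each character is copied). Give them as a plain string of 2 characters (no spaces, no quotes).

Answer: EE

Derivation:
Token 1: literal('Y'). Output: "Y"
Token 2: literal('E'). Output: "YE"
Token 3: backref(off=1, len=2). Buffer before: "YE" (len 2)
  byte 1: read out[1]='E', append. Buffer now: "YEE"
  byte 2: read out[2]='E', append. Buffer now: "YEEE"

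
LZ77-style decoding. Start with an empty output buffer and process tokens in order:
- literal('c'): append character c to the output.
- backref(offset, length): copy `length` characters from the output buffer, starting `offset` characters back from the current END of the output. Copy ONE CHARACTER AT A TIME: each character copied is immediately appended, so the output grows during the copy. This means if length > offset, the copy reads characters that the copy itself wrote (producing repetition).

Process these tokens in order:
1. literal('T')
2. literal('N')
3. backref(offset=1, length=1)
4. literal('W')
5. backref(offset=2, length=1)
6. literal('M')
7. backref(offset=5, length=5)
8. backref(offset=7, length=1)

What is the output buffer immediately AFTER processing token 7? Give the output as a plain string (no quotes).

Token 1: literal('T'). Output: "T"
Token 2: literal('N'). Output: "TN"
Token 3: backref(off=1, len=1). Copied 'N' from pos 1. Output: "TNN"
Token 4: literal('W'). Output: "TNNW"
Token 5: backref(off=2, len=1). Copied 'N' from pos 2. Output: "TNNWN"
Token 6: literal('M'). Output: "TNNWNM"
Token 7: backref(off=5, len=5). Copied 'NNWNM' from pos 1. Output: "TNNWNMNNWNM"

Answer: TNNWNMNNWNM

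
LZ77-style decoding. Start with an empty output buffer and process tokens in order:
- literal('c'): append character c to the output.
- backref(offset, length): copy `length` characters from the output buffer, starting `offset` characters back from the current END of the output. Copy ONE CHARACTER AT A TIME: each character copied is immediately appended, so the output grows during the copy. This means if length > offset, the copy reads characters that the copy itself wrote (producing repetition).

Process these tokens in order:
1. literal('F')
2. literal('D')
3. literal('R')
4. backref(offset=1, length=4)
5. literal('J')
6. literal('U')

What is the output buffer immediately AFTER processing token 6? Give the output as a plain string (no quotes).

Token 1: literal('F'). Output: "F"
Token 2: literal('D'). Output: "FD"
Token 3: literal('R'). Output: "FDR"
Token 4: backref(off=1, len=4) (overlapping!). Copied 'RRRR' from pos 2. Output: "FDRRRRR"
Token 5: literal('J'). Output: "FDRRRRRJ"
Token 6: literal('U'). Output: "FDRRRRRJU"

Answer: FDRRRRRJU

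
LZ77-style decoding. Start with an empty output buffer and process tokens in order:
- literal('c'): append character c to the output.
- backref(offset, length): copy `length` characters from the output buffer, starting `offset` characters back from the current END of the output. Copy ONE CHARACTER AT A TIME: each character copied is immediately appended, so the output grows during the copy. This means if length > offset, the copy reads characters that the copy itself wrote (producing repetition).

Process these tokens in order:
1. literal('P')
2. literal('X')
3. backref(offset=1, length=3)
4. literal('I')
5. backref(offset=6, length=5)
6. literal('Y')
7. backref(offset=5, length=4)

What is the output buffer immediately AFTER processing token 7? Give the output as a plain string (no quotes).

Answer: PXXXXIPXXXXYXXXX

Derivation:
Token 1: literal('P'). Output: "P"
Token 2: literal('X'). Output: "PX"
Token 3: backref(off=1, len=3) (overlapping!). Copied 'XXX' from pos 1. Output: "PXXXX"
Token 4: literal('I'). Output: "PXXXXI"
Token 5: backref(off=6, len=5). Copied 'PXXXX' from pos 0. Output: "PXXXXIPXXXX"
Token 6: literal('Y'). Output: "PXXXXIPXXXXY"
Token 7: backref(off=5, len=4). Copied 'XXXX' from pos 7. Output: "PXXXXIPXXXXYXXXX"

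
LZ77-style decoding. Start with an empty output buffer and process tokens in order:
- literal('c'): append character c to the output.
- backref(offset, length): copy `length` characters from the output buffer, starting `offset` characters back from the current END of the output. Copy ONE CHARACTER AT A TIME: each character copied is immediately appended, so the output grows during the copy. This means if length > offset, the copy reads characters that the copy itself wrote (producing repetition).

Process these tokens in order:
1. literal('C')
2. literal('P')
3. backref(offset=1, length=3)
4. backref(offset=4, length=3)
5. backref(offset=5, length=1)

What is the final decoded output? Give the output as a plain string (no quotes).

Token 1: literal('C'). Output: "C"
Token 2: literal('P'). Output: "CP"
Token 3: backref(off=1, len=3) (overlapping!). Copied 'PPP' from pos 1. Output: "CPPPP"
Token 4: backref(off=4, len=3). Copied 'PPP' from pos 1. Output: "CPPPPPPP"
Token 5: backref(off=5, len=1). Copied 'P' from pos 3. Output: "CPPPPPPPP"

Answer: CPPPPPPPP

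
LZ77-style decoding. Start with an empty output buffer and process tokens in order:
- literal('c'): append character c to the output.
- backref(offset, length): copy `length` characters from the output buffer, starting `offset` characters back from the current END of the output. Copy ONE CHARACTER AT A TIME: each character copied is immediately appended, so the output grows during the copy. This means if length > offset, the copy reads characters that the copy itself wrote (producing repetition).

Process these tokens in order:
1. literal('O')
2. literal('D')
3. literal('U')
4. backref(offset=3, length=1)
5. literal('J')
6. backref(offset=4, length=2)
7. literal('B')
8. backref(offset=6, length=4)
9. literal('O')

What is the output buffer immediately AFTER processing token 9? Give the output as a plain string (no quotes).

Answer: ODUOJDUBUOJDO

Derivation:
Token 1: literal('O'). Output: "O"
Token 2: literal('D'). Output: "OD"
Token 3: literal('U'). Output: "ODU"
Token 4: backref(off=3, len=1). Copied 'O' from pos 0. Output: "ODUO"
Token 5: literal('J'). Output: "ODUOJ"
Token 6: backref(off=4, len=2). Copied 'DU' from pos 1. Output: "ODUOJDU"
Token 7: literal('B'). Output: "ODUOJDUB"
Token 8: backref(off=6, len=4). Copied 'UOJD' from pos 2. Output: "ODUOJDUBUOJD"
Token 9: literal('O'). Output: "ODUOJDUBUOJDO"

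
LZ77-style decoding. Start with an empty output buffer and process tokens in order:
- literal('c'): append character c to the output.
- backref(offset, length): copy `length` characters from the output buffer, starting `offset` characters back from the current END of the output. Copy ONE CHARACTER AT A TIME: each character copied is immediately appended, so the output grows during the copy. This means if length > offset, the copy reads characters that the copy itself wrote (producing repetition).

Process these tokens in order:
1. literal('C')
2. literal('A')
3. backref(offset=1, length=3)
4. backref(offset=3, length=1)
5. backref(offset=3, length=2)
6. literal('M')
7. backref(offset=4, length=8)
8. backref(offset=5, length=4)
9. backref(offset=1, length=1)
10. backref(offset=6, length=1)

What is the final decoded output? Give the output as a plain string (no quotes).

Answer: CAAAAAAAMAAAMAAAMMAAAAM

Derivation:
Token 1: literal('C'). Output: "C"
Token 2: literal('A'). Output: "CA"
Token 3: backref(off=1, len=3) (overlapping!). Copied 'AAA' from pos 1. Output: "CAAAA"
Token 4: backref(off=3, len=1). Copied 'A' from pos 2. Output: "CAAAAA"
Token 5: backref(off=3, len=2). Copied 'AA' from pos 3. Output: "CAAAAAAA"
Token 6: literal('M'). Output: "CAAAAAAAM"
Token 7: backref(off=4, len=8) (overlapping!). Copied 'AAAMAAAM' from pos 5. Output: "CAAAAAAAMAAAMAAAM"
Token 8: backref(off=5, len=4). Copied 'MAAA' from pos 12. Output: "CAAAAAAAMAAAMAAAMMAAA"
Token 9: backref(off=1, len=1). Copied 'A' from pos 20. Output: "CAAAAAAAMAAAMAAAMMAAAA"
Token 10: backref(off=6, len=1). Copied 'M' from pos 16. Output: "CAAAAAAAMAAAMAAAMMAAAAM"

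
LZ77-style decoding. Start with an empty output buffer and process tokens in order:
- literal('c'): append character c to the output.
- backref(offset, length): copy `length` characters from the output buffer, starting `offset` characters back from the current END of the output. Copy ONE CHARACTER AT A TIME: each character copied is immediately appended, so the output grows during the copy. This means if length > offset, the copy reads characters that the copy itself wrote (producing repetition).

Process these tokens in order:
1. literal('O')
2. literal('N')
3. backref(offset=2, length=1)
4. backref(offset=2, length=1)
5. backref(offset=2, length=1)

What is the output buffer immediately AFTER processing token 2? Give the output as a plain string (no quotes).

Answer: ON

Derivation:
Token 1: literal('O'). Output: "O"
Token 2: literal('N'). Output: "ON"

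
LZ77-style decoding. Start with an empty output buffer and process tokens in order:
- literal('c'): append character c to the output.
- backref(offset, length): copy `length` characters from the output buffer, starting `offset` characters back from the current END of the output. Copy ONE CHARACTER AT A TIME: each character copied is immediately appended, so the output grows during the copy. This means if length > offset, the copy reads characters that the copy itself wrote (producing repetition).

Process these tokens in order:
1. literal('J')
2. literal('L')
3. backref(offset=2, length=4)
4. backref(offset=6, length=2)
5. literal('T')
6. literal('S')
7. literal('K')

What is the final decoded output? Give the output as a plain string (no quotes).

Token 1: literal('J'). Output: "J"
Token 2: literal('L'). Output: "JL"
Token 3: backref(off=2, len=4) (overlapping!). Copied 'JLJL' from pos 0. Output: "JLJLJL"
Token 4: backref(off=6, len=2). Copied 'JL' from pos 0. Output: "JLJLJLJL"
Token 5: literal('T'). Output: "JLJLJLJLT"
Token 6: literal('S'). Output: "JLJLJLJLTS"
Token 7: literal('K'). Output: "JLJLJLJLTSK"

Answer: JLJLJLJLTSK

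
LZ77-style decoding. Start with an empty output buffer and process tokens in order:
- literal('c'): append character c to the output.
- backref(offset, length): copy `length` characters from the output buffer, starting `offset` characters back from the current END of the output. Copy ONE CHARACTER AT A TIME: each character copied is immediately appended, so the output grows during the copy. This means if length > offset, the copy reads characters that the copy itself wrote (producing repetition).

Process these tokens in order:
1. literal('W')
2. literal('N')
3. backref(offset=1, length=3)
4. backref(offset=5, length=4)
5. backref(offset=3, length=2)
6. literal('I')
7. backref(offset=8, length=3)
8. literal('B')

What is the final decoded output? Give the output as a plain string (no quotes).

Answer: WNNNNWNNNNNINWNB

Derivation:
Token 1: literal('W'). Output: "W"
Token 2: literal('N'). Output: "WN"
Token 3: backref(off=1, len=3) (overlapping!). Copied 'NNN' from pos 1. Output: "WNNNN"
Token 4: backref(off=5, len=4). Copied 'WNNN' from pos 0. Output: "WNNNNWNNN"
Token 5: backref(off=3, len=2). Copied 'NN' from pos 6. Output: "WNNNNWNNNNN"
Token 6: literal('I'). Output: "WNNNNWNNNNNI"
Token 7: backref(off=8, len=3). Copied 'NWN' from pos 4. Output: "WNNNNWNNNNNINWN"
Token 8: literal('B'). Output: "WNNNNWNNNNNINWNB"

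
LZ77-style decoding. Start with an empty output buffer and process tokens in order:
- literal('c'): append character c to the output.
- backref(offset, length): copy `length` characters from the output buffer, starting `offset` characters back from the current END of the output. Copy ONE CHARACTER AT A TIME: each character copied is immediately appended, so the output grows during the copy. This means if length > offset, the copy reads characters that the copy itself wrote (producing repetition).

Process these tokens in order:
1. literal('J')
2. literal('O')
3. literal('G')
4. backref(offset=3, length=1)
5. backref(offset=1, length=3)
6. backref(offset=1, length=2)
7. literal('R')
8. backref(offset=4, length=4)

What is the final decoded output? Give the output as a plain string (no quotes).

Answer: JOGJJJJJJRJJJR

Derivation:
Token 1: literal('J'). Output: "J"
Token 2: literal('O'). Output: "JO"
Token 3: literal('G'). Output: "JOG"
Token 4: backref(off=3, len=1). Copied 'J' from pos 0. Output: "JOGJ"
Token 5: backref(off=1, len=3) (overlapping!). Copied 'JJJ' from pos 3. Output: "JOGJJJJ"
Token 6: backref(off=1, len=2) (overlapping!). Copied 'JJ' from pos 6. Output: "JOGJJJJJJ"
Token 7: literal('R'). Output: "JOGJJJJJJR"
Token 8: backref(off=4, len=4). Copied 'JJJR' from pos 6. Output: "JOGJJJJJJRJJJR"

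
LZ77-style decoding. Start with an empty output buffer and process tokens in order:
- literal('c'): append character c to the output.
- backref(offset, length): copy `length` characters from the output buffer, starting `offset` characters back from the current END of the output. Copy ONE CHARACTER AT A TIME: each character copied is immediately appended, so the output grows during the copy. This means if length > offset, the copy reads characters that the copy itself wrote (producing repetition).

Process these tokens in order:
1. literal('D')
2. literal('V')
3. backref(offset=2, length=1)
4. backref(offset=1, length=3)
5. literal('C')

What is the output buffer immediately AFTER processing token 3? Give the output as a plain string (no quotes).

Answer: DVD

Derivation:
Token 1: literal('D'). Output: "D"
Token 2: literal('V'). Output: "DV"
Token 3: backref(off=2, len=1). Copied 'D' from pos 0. Output: "DVD"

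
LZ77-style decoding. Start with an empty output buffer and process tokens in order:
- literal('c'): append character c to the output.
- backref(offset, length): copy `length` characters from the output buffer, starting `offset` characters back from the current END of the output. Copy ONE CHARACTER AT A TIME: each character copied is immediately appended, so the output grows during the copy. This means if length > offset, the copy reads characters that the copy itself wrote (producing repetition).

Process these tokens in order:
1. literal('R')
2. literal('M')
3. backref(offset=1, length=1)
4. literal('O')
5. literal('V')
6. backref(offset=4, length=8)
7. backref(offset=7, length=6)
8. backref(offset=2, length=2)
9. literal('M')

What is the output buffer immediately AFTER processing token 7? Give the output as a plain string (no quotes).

Answer: RMMOVMMOVMMOVMOVMMO

Derivation:
Token 1: literal('R'). Output: "R"
Token 2: literal('M'). Output: "RM"
Token 3: backref(off=1, len=1). Copied 'M' from pos 1. Output: "RMM"
Token 4: literal('O'). Output: "RMMO"
Token 5: literal('V'). Output: "RMMOV"
Token 6: backref(off=4, len=8) (overlapping!). Copied 'MMOVMMOV' from pos 1. Output: "RMMOVMMOVMMOV"
Token 7: backref(off=7, len=6). Copied 'MOVMMO' from pos 6. Output: "RMMOVMMOVMMOVMOVMMO"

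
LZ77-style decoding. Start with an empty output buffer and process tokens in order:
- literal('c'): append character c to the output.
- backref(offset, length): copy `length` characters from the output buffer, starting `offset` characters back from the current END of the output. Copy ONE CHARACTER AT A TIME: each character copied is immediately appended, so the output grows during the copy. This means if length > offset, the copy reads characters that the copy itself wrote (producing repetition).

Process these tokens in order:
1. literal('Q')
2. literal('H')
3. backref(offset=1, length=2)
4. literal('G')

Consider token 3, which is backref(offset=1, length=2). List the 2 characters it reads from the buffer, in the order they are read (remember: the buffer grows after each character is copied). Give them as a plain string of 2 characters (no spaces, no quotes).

Token 1: literal('Q'). Output: "Q"
Token 2: literal('H'). Output: "QH"
Token 3: backref(off=1, len=2). Buffer before: "QH" (len 2)
  byte 1: read out[1]='H', append. Buffer now: "QHH"
  byte 2: read out[2]='H', append. Buffer now: "QHHH"

Answer: HH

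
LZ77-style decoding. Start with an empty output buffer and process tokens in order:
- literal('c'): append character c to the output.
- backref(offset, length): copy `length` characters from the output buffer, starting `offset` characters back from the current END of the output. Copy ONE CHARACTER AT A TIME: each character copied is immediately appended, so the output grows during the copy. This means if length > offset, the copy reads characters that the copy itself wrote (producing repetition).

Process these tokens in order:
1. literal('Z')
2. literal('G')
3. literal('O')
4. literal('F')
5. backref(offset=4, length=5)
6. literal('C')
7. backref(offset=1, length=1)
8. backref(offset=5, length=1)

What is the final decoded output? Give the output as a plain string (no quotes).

Token 1: literal('Z'). Output: "Z"
Token 2: literal('G'). Output: "ZG"
Token 3: literal('O'). Output: "ZGO"
Token 4: literal('F'). Output: "ZGOF"
Token 5: backref(off=4, len=5) (overlapping!). Copied 'ZGOFZ' from pos 0. Output: "ZGOFZGOFZ"
Token 6: literal('C'). Output: "ZGOFZGOFZC"
Token 7: backref(off=1, len=1). Copied 'C' from pos 9. Output: "ZGOFZGOFZCC"
Token 8: backref(off=5, len=1). Copied 'O' from pos 6. Output: "ZGOFZGOFZCCO"

Answer: ZGOFZGOFZCCO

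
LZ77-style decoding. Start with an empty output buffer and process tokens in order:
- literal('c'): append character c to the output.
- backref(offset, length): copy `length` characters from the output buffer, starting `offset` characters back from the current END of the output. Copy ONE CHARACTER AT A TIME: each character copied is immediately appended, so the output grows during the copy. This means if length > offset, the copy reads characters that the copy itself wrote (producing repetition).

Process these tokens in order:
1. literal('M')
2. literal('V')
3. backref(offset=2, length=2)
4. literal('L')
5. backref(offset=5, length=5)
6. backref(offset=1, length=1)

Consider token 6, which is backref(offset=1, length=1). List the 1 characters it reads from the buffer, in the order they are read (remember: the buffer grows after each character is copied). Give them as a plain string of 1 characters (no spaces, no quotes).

Token 1: literal('M'). Output: "M"
Token 2: literal('V'). Output: "MV"
Token 3: backref(off=2, len=2). Copied 'MV' from pos 0. Output: "MVMV"
Token 4: literal('L'). Output: "MVMVL"
Token 5: backref(off=5, len=5). Copied 'MVMVL' from pos 0. Output: "MVMVLMVMVL"
Token 6: backref(off=1, len=1). Buffer before: "MVMVLMVMVL" (len 10)
  byte 1: read out[9]='L', append. Buffer now: "MVMVLMVMVLL"

Answer: L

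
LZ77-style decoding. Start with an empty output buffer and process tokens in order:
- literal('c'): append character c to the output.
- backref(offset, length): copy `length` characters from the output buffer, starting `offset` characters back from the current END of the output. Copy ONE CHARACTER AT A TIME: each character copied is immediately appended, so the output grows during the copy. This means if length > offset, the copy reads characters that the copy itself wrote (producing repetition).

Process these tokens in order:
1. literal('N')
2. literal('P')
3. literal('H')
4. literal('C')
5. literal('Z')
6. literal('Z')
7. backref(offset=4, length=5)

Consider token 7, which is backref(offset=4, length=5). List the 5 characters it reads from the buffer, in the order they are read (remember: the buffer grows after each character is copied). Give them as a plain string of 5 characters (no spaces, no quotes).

Answer: HCZZH

Derivation:
Token 1: literal('N'). Output: "N"
Token 2: literal('P'). Output: "NP"
Token 3: literal('H'). Output: "NPH"
Token 4: literal('C'). Output: "NPHC"
Token 5: literal('Z'). Output: "NPHCZ"
Token 6: literal('Z'). Output: "NPHCZZ"
Token 7: backref(off=4, len=5). Buffer before: "NPHCZZ" (len 6)
  byte 1: read out[2]='H', append. Buffer now: "NPHCZZH"
  byte 2: read out[3]='C', append. Buffer now: "NPHCZZHC"
  byte 3: read out[4]='Z', append. Buffer now: "NPHCZZHCZ"
  byte 4: read out[5]='Z', append. Buffer now: "NPHCZZHCZZ"
  byte 5: read out[6]='H', append. Buffer now: "NPHCZZHCZZH"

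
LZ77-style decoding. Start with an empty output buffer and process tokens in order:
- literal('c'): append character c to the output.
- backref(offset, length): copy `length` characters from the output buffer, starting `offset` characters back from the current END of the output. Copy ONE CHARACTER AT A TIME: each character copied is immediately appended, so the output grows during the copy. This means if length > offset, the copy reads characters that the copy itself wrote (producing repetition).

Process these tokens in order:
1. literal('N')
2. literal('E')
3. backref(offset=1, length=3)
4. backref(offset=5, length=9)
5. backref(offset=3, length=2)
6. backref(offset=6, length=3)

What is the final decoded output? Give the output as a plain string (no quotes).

Token 1: literal('N'). Output: "N"
Token 2: literal('E'). Output: "NE"
Token 3: backref(off=1, len=3) (overlapping!). Copied 'EEE' from pos 1. Output: "NEEEE"
Token 4: backref(off=5, len=9) (overlapping!). Copied 'NEEEENEEE' from pos 0. Output: "NEEEENEEEENEEE"
Token 5: backref(off=3, len=2). Copied 'EE' from pos 11. Output: "NEEEENEEEENEEEEE"
Token 6: backref(off=6, len=3). Copied 'NEE' from pos 10. Output: "NEEEENEEEENEEEEENEE"

Answer: NEEEENEEEENEEEEENEE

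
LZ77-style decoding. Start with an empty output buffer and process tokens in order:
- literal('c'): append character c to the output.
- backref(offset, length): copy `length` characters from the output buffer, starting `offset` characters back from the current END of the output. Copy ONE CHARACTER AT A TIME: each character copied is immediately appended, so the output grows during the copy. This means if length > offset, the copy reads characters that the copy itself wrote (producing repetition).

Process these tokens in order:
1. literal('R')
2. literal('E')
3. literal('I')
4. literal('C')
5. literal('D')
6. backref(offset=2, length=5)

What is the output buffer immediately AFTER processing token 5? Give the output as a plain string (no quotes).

Answer: REICD

Derivation:
Token 1: literal('R'). Output: "R"
Token 2: literal('E'). Output: "RE"
Token 3: literal('I'). Output: "REI"
Token 4: literal('C'). Output: "REIC"
Token 5: literal('D'). Output: "REICD"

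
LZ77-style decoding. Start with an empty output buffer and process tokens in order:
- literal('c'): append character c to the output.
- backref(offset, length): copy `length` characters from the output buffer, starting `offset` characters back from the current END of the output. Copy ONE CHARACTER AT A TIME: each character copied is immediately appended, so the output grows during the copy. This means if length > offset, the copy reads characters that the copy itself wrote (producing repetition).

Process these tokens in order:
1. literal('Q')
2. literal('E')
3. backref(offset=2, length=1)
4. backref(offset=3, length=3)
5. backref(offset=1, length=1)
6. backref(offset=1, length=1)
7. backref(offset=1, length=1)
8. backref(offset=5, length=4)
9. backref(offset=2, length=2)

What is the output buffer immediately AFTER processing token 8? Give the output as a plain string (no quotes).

Token 1: literal('Q'). Output: "Q"
Token 2: literal('E'). Output: "QE"
Token 3: backref(off=2, len=1). Copied 'Q' from pos 0. Output: "QEQ"
Token 4: backref(off=3, len=3). Copied 'QEQ' from pos 0. Output: "QEQQEQ"
Token 5: backref(off=1, len=1). Copied 'Q' from pos 5. Output: "QEQQEQQ"
Token 6: backref(off=1, len=1). Copied 'Q' from pos 6. Output: "QEQQEQQQ"
Token 7: backref(off=1, len=1). Copied 'Q' from pos 7. Output: "QEQQEQQQQ"
Token 8: backref(off=5, len=4). Copied 'EQQQ' from pos 4. Output: "QEQQEQQQQEQQQ"

Answer: QEQQEQQQQEQQQ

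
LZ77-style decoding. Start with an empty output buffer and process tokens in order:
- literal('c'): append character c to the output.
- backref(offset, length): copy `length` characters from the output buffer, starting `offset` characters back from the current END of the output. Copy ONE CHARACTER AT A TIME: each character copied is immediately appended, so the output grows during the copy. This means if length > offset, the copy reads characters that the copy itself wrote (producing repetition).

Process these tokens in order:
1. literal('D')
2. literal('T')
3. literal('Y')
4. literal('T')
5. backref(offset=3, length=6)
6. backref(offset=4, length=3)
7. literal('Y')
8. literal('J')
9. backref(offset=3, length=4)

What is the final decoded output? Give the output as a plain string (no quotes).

Answer: DTYTTYTTYTTTYYJYYJY

Derivation:
Token 1: literal('D'). Output: "D"
Token 2: literal('T'). Output: "DT"
Token 3: literal('Y'). Output: "DTY"
Token 4: literal('T'). Output: "DTYT"
Token 5: backref(off=3, len=6) (overlapping!). Copied 'TYTTYT' from pos 1. Output: "DTYTTYTTYT"
Token 6: backref(off=4, len=3). Copied 'TTY' from pos 6. Output: "DTYTTYTTYTTTY"
Token 7: literal('Y'). Output: "DTYTTYTTYTTTYY"
Token 8: literal('J'). Output: "DTYTTYTTYTTTYYJ"
Token 9: backref(off=3, len=4) (overlapping!). Copied 'YYJY' from pos 12. Output: "DTYTTYTTYTTTYYJYYJY"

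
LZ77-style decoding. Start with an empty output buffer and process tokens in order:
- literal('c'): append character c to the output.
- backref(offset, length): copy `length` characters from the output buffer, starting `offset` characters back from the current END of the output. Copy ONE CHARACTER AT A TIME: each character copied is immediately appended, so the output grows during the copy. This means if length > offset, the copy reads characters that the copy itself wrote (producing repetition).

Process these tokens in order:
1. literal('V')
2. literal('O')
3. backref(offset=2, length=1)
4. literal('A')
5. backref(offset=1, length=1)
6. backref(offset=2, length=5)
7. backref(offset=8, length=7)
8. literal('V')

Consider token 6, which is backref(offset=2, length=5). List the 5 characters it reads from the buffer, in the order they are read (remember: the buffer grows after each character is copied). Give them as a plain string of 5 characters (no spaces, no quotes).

Answer: AAAAA

Derivation:
Token 1: literal('V'). Output: "V"
Token 2: literal('O'). Output: "VO"
Token 3: backref(off=2, len=1). Copied 'V' from pos 0. Output: "VOV"
Token 4: literal('A'). Output: "VOVA"
Token 5: backref(off=1, len=1). Copied 'A' from pos 3. Output: "VOVAA"
Token 6: backref(off=2, len=5). Buffer before: "VOVAA" (len 5)
  byte 1: read out[3]='A', append. Buffer now: "VOVAAA"
  byte 2: read out[4]='A', append. Buffer now: "VOVAAAA"
  byte 3: read out[5]='A', append. Buffer now: "VOVAAAAA"
  byte 4: read out[6]='A', append. Buffer now: "VOVAAAAAA"
  byte 5: read out[7]='A', append. Buffer now: "VOVAAAAAAA"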